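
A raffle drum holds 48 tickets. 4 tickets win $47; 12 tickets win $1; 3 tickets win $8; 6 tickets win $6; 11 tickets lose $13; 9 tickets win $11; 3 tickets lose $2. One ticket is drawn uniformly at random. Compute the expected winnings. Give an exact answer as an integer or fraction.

E[payout] = (4/48)·47 + (12/48)·1 + (3/48)·8 + (6/48)·6 + (11/48)·(-13) + (9/48)·11 + (3/48)·(-2) = 35/8

35/8 dollars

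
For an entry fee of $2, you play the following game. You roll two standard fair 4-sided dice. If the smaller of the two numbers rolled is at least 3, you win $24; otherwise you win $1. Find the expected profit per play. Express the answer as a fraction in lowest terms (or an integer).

E[payout] = (3/4)·1 + (1/4)·24 = 27/4
Expected profit = 27/4 − 2 = 19/4

19/4 dollars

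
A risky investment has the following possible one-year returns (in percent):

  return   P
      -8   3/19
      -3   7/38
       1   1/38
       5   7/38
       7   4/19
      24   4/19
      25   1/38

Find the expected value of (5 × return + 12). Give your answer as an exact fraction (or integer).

828/19

E[5x+12] = (3/19)·(-28) + (7/38)·(-3) + (1/38)·17 + (7/38)·37 + (4/19)·47 + (4/19)·132 + (1/38)·137
     = 828/19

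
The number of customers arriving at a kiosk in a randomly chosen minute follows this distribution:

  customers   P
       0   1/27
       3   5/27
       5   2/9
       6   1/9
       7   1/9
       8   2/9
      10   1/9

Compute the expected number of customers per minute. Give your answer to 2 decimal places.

6.00

E[X] = (1/27)·0 + (5/27)·3 + (2/9)·5 + (1/9)·6 + (1/9)·7 + (2/9)·8 + (1/9)·10
     = 6 ≈ 6.00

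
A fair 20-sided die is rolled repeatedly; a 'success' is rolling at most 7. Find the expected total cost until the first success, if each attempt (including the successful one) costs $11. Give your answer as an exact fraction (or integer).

220/7 dollars

E[#attempts] = 1/p = 20/7; E[cost] = 11·20/7 = 220/7.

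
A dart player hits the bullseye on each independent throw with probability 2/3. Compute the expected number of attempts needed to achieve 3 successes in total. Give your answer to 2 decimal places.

4.50

By linearity (sum of 3 independent geometric waits), E[trials] = 3/p = 3/(2/3) = 9/2.
≈ 4.50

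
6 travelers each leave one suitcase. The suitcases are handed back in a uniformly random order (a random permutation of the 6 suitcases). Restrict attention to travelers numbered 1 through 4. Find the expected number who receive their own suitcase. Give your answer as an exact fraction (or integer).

Let Xᵢ = 1 if person i gets their own suitcase. For each i, P(Xᵢ=1) = 1/6.
By linearity of expectation, E[X₁+…+X_4] = 4·(1/6) = 2/3.

2/3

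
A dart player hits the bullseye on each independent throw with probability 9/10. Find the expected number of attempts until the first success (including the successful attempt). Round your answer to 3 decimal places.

For a geometric distribution, E[trials] = 1/p = 1/(9/10) = 10/9.
≈ 1.111

1.111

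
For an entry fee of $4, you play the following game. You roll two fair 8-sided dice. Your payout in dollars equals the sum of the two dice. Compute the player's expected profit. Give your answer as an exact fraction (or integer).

Distribution of the sum of the two dice: 2 w.p. 1/64, 3 w.p. 1/32, 4 w.p. 3/64, 5 w.p. 1/16, 6 w.p. 5/64, 7 w.p. 3/32, …
E[payout] = (1/64)·2 + (1/32)·3 + (3/64)·4 + (1/16)·5 + (5/64)·6 + (3/32)·7 + (7/64)·8 + (1/8)·9 + (7/64)·10 + (3/32)·11 + (5/64)·12 + (1/16)·13 + (3/64)·14 + (1/32)·15 + (1/64)·16 = 9
Expected profit = 9 − 4 = 5

$5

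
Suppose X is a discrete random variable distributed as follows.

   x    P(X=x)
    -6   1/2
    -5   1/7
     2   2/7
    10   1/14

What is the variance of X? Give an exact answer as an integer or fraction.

1174/49

E[X] = (1/2)·(-6) + (1/7)·(-5) + (2/7)·2 + (1/14)·10 = -17/7
E[X²] = (1/2)·36 + (1/7)·25 + (2/7)·4 + (1/14)·100 = 209/7
Var(X) = 209/7 − (-17/7)² = 1174/49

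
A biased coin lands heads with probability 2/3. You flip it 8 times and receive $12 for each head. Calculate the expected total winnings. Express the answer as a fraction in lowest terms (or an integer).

$64

E[#heads] = 8·2/3 = 16/3 (linearity over flips).
E[winnings] = 12·16/3 = 64.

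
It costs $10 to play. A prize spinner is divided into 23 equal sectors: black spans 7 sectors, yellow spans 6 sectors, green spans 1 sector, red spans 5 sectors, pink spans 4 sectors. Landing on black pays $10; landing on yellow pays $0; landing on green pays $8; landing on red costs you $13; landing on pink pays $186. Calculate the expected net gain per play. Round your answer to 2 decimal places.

E[payout] = (7/23)·10 + (6/23)·0 + (1/23)·8 + (5/23)·(-13) + (4/23)·186 = 757/23
Expected profit = 757/23 − 10 = 527/23 ≈ $22.91

$22.91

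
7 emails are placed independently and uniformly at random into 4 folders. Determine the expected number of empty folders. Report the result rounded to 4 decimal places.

0.5339

Let Xⱼ=1 if folder j is empty. P(Xⱼ=1) = ((4-1)/4)^7 = 2187/16384.
By linearity, E[#empty] = 4·2187/16384 = 2187/4096.
≈ 0.5339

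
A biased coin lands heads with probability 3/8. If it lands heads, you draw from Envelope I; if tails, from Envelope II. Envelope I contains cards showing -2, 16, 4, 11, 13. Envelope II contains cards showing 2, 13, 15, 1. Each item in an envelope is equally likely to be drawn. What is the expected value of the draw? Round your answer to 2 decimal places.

E[X | Envelope I] = (-2 + 16 + 4 + 11 + 13)/5 = 42/5
E[X | Envelope II] = (2 + 13 + 15 + 1)/4 = 31/4
E[X] = (3/8)·42/5 + (5/8)·31/4 = 1279/160 ≈ 7.99

7.99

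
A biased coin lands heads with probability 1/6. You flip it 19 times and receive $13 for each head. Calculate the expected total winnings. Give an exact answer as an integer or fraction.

E[#heads] = 19·1/6 = 19/6 (linearity over flips).
E[winnings] = 13·19/6 = 247/6.

247/6 dollars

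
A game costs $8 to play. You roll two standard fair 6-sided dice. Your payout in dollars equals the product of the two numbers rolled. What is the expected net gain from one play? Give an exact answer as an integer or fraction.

17/4 dollars

Distribution of the product of the two numbers rolled: 1 w.p. 1/36, 2 w.p. 1/18, 3 w.p. 1/18, 4 w.p. 1/12, 5 w.p. 1/18, 6 w.p. 1/9, …
E[payout] = (1/36)·1 + (1/18)·2 + (1/18)·3 + (1/12)·4 + (1/18)·5 + (1/9)·6 + (1/18)·8 + (1/36)·9 + (1/18)·10 + (1/9)·12 + (1/18)·15 + (1/36)·16 + (1/18)·18 + (1/18)·20 + (1/18)·24 + (1/36)·25 + (1/18)·30 + (1/36)·36 = 49/4
Expected profit = 49/4 − 8 = 17/4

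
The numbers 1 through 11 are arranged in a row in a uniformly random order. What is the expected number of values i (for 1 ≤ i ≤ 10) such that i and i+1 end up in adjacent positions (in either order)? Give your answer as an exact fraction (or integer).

20/11

For each i ∈ {1,…,10}, let Xᵢ = 1 if i and i+1 are adjacent. P(Xᵢ=1) = 2·(11−1)!/11! = 2/11.
By linearity, E[ΣXᵢ] = (10)·(2/11) = 20/11.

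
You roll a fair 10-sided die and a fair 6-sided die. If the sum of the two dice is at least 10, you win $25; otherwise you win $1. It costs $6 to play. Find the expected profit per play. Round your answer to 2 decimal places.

E[payout] = (11/20)·1 + (9/20)·25 = 59/5
Expected profit = 59/5 − 6 = 29/5 ≈ $5.80

$5.80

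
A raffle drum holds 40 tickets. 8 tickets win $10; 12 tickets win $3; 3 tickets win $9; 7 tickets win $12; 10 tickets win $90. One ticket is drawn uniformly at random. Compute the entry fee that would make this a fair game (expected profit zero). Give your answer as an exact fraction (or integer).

1127/40 dollars

E[payout] = (8/40)·10 + (12/40)·3 + (3/40)·9 + (7/40)·12 + (10/40)·90 = 1127/40
Fair fee = E[payout] = 1127/40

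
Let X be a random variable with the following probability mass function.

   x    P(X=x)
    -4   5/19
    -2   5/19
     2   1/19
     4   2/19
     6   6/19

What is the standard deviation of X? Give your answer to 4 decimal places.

4.2210

E[X] = 16/19, E[X²] = 352/19
Var(X) = E[X²] − (E[X])² = 352/19 − 256/361 = 6432/361
SD(X) = √(6432/361) ≈ 4.2210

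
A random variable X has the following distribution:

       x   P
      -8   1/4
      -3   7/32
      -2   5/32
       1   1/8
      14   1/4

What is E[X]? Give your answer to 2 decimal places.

E[X] = (1/4)·(-8) + (7/32)·(-3) + (5/32)·(-2) + (1/8)·1 + (1/4)·14
     = 21/32 ≈ 0.66

0.66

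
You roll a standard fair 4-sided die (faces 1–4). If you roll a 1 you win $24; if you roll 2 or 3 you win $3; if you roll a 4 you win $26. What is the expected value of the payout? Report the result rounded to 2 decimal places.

E[payout] = (1/2)·3 + (1/4)·24 + (1/4)·26 = 14
≈ $14.00

$14.00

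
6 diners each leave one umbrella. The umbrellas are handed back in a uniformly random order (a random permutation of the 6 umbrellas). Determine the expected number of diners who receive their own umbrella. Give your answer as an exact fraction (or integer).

1

Let Xᵢ = 1 if person i gets their own umbrella. For each i, P(Xᵢ=1) = 1/6.
By linearity of expectation, E[X₁+…+X_6] = 6·(1/6) = 1.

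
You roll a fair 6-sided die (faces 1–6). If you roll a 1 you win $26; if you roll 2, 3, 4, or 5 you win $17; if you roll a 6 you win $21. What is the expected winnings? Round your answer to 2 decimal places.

$19.17

E[payout] = (2/3)·17 + (1/6)·21 + (1/6)·26 = 115/6
≈ $19.17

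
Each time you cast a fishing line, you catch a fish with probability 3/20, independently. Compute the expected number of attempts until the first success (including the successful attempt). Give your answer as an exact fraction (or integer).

For a geometric distribution, E[trials] = 1/p = 1/(3/20) = 20/3.

20/3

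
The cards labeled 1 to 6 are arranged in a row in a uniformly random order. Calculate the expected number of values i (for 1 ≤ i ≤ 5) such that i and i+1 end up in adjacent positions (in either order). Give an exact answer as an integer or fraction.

5/3

For each i ∈ {1,…,5}, let Xᵢ = 1 if i and i+1 are adjacent. P(Xᵢ=1) = 2·(6−1)!/6! = 2/6.
By linearity, E[ΣXᵢ] = (5)·(2/6) = 5/3.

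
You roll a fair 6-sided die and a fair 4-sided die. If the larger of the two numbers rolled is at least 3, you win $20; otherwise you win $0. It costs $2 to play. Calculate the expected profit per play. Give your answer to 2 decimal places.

$14.67

E[payout] = (1/6)·0 + (5/6)·20 = 50/3
Expected profit = 50/3 − 2 = 44/3 ≈ $14.67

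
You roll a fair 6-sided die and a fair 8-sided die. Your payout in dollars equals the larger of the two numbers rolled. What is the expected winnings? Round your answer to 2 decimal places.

Distribution of the larger of the two numbers rolled: 1 w.p. 1/48, 2 w.p. 1/16, 3 w.p. 5/48, 4 w.p. 7/48, 5 w.p. 3/16, 6 w.p. 11/48, …
E[payout] = (1/48)·1 + (1/16)·2 + (5/48)·3 + (7/48)·4 + (3/16)·5 + (11/48)·6 + (1/8)·7 + (1/8)·8 = 251/48
≈ $5.23

$5.23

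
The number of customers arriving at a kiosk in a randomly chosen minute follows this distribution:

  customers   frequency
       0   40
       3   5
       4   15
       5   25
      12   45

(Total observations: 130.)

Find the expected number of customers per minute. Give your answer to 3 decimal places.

Total = 130, so P(customers=0) = 40/130, etc.
E[X] = (4/13)·0 + (1/26)·3 + (3/26)·4 + (5/26)·5 + (9/26)·12
     = 74/13 ≈ 5.692

5.692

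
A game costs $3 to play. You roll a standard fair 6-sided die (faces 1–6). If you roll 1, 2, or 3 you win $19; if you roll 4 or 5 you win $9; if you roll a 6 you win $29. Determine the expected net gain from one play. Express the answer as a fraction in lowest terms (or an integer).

43/3 dollars

E[payout] = (1/3)·9 + (1/2)·19 + (1/6)·29 = 52/3
Expected profit = 52/3 − 3 = 43/3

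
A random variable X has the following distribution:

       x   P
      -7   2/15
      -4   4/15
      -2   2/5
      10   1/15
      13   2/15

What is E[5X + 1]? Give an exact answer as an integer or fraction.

-1

E[5x+1] = (2/15)·(-34) + (4/15)·(-19) + (2/5)·(-9) + (1/15)·51 + (2/15)·66
     = -1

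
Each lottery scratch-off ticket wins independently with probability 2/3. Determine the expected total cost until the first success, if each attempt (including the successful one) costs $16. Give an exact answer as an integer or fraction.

$24

E[#attempts] = 1/p = 3/2; E[cost] = 16·3/2 = 24.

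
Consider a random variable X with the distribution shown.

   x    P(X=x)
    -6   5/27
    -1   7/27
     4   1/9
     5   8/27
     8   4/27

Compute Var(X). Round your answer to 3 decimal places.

E[X] = (5/27)·(-6) + (7/27)·(-1) + (1/9)·4 + (8/27)·5 + (4/27)·8 = 47/27
E[X²] = (5/27)·36 + (7/27)·1 + (1/9)·16 + (8/27)·25 + (4/27)·64 = 691/27
Var(X) = 691/27 − (47/27)² = 16448/729 ≈ 22.562

22.562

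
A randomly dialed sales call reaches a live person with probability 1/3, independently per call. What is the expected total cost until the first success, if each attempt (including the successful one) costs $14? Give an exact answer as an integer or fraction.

$42

E[#attempts] = 1/p = 3; E[cost] = 14·3 = 42.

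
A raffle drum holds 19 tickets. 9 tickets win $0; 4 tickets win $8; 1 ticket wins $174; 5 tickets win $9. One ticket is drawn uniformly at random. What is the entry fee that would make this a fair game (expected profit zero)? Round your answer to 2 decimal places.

$13.21

E[payout] = (9/19)·0 + (4/19)·8 + (1/19)·174 + (5/19)·9 = 251/19
Fair fee = E[payout] = 251/19 ≈ $13.21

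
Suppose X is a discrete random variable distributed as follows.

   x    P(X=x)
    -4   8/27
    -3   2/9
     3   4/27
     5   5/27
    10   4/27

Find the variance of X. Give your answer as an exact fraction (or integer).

E[X] = (8/27)·(-4) + (2/9)·(-3) + (4/27)·3 + (5/27)·5 + (4/27)·10 = 1
E[X²] = (8/27)·16 + (2/9)·9 + (4/27)·9 + (5/27)·25 + (4/27)·100 = 743/27
Var(X) = 743/27 − (1)² = 716/27

716/27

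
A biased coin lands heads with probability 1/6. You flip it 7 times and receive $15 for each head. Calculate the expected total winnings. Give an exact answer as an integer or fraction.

E[#heads] = 7·1/6 = 7/6 (linearity over flips).
E[winnings] = 15·7/6 = 35/2.

35/2 dollars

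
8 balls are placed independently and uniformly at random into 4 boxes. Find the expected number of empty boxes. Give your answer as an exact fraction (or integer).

6561/16384

Let Xⱼ=1 if box j is empty. P(Xⱼ=1) = ((4-1)/4)^8 = 6561/65536.
By linearity, E[#empty] = 4·6561/65536 = 6561/16384.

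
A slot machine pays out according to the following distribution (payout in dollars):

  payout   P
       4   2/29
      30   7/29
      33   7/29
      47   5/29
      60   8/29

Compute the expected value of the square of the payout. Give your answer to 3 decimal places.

E[X²] = (2/29)·16 + (7/29)·900 + (7/29)·1089 + (5/29)·2209 + (8/29)·3600
     = 53800/29 ≈ 1855.172

1855.172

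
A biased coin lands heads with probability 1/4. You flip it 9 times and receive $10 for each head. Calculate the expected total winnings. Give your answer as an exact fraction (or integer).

45/2 dollars

E[#heads] = 9·1/4 = 9/4 (linearity over flips).
E[winnings] = 10·9/4 = 45/2.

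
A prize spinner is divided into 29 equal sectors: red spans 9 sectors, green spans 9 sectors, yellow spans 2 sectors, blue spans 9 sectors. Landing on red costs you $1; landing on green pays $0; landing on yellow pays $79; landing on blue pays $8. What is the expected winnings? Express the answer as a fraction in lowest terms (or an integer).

221/29 dollars

E[payout] = (9/29)·(-1) + (9/29)·0 + (2/29)·79 + (9/29)·8 = 221/29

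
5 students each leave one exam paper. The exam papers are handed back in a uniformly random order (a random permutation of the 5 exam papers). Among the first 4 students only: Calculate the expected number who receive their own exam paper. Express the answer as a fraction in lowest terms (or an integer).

4/5

Let Xᵢ = 1 if person i gets their own exam paper. For each i, P(Xᵢ=1) = 1/5.
By linearity of expectation, E[X₁+…+X_4] = 4·(1/5) = 4/5.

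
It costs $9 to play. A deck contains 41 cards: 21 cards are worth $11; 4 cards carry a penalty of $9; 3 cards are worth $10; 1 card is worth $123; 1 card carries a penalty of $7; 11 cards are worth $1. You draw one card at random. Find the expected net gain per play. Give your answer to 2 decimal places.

E[payout] = (21/41)·11 + (4/41)·(-9) + (3/41)·10 + (1/41)·123 + (1/41)·(-7) + (11/41)·1 = 352/41
Expected profit = 352/41 − 9 = -17/41 ≈ -$0.41

-$0.41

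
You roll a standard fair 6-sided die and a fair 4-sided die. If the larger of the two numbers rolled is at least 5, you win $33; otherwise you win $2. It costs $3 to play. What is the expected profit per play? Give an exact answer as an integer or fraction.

E[payout] = (2/3)·2 + (1/3)·33 = 37/3
Expected profit = 37/3 − 3 = 28/3

28/3 dollars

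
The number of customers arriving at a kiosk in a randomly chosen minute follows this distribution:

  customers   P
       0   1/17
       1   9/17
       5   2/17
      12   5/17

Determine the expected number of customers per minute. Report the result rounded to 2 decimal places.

4.65

E[X] = (1/17)·0 + (9/17)·1 + (2/17)·5 + (5/17)·12
     = 79/17 ≈ 4.65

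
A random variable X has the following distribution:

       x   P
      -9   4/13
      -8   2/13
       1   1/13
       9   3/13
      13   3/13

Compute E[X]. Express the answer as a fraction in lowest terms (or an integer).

E[X] = (4/13)·(-9) + (2/13)·(-8) + (1/13)·1 + (3/13)·9 + (3/13)·13
     = 15/13

15/13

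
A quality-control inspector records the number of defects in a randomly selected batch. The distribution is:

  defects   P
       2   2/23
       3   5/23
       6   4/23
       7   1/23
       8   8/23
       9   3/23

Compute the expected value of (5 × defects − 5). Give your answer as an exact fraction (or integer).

590/23

E[5x-5] = (2/23)·5 + (5/23)·10 + (4/23)·25 + (1/23)·30 + (8/23)·35 + (3/23)·40
     = 590/23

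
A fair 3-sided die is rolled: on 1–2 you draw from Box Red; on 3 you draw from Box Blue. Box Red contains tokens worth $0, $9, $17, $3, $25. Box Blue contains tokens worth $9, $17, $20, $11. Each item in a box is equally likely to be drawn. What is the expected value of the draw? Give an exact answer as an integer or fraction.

239/20 dollars

E[X | Box Red] = (0 + 9 + 17 + 3 + 25)/5 = 54/5
E[X | Box Blue] = (9 + 17 + 20 + 11)/4 = 57/4
E[X] = (2/3)·54/5 + (1/3)·57/4 = 239/20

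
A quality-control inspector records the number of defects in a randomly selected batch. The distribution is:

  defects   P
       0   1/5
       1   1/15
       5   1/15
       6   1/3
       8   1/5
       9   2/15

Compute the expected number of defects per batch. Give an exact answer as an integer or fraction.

E[X] = (1/5)·0 + (1/15)·1 + (1/15)·5 + (1/3)·6 + (1/5)·8 + (2/15)·9
     = 26/5

26/5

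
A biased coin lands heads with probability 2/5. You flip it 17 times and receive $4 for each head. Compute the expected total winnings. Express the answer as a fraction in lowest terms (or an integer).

E[#heads] = 17·2/5 = 34/5 (linearity over flips).
E[winnings] = 4·34/5 = 136/5.

136/5 dollars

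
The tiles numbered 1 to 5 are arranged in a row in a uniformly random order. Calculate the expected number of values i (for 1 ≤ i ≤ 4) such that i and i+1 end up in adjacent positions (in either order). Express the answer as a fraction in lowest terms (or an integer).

8/5

For each i ∈ {1,…,4}, let Xᵢ = 1 if i and i+1 are adjacent. P(Xᵢ=1) = 2·(5−1)!/5! = 2/5.
By linearity, E[ΣXᵢ] = (4)·(2/5) = 8/5.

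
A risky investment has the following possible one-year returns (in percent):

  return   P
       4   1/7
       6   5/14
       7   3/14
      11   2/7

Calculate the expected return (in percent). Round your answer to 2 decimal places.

7.36

E[X] = (1/7)·4 + (5/14)·6 + (3/14)·7 + (2/7)·11
     = 103/14 ≈ 7.36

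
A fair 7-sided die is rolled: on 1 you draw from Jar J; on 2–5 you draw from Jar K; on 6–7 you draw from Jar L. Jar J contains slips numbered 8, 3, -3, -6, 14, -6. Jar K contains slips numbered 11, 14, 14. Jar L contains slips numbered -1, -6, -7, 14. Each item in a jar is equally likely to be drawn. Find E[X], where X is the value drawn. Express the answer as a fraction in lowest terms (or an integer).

23/3

E[X | Jar J] = (8 + 3 − 3 − 6 + 14 − 6)/6 = 5/3
E[X | Jar K] = (11 + 14 + 14)/3 = 13
E[X | Jar L] = (-1 − 6 − 7 + 14)/4 = 0
E[X] = (1/7)·5/3 + (4/7)·13 + (2/7)·0 = 23/3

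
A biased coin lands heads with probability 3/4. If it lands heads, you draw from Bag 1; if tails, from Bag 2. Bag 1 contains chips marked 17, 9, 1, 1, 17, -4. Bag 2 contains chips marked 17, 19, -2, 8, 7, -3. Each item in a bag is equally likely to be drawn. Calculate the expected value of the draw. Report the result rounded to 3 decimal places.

E[X | Bag 1] = (17 + 9 + 1 + 1 + 17 − 4)/6 = 41/6
E[X | Bag 2] = (17 + 19 − 2 + 8 + 7 − 3)/6 = 23/3
E[X] = (3/4)·41/6 + (1/4)·23/3 = 169/24 ≈ 7.042

7.042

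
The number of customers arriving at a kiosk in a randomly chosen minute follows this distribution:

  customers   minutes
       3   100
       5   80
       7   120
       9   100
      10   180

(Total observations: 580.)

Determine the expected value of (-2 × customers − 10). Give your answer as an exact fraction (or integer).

Total = 580, so P(customers=3) = 100/580, etc.
E[-2x-10] = (5/29)·(-16) + (4/29)·(-20) + (6/29)·(-24) + (5/29)·(-28) + (9/29)·(-30)
     = -714/29

-714/29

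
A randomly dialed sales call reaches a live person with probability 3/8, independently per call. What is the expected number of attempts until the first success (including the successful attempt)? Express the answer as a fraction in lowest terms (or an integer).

For a geometric distribution, E[trials] = 1/p = 1/(3/8) = 8/3.

8/3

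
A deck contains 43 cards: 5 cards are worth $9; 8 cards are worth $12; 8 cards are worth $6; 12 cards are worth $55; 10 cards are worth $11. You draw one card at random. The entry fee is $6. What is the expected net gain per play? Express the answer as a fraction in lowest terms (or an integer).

701/43 dollars

E[payout] = (5/43)·9 + (8/43)·12 + (8/43)·6 + (12/43)·55 + (10/43)·11 = 959/43
Expected profit = 959/43 − 6 = 701/43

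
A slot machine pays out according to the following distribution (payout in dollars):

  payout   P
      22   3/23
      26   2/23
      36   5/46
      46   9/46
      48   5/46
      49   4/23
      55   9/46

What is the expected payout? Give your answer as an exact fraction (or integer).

E[X] = (3/23)·22 + (2/23)·26 + (5/46)·36 + (9/46)·46 + (5/46)·48 + (4/23)·49 + (9/46)·55
     = 1957/46

1957/46 dollars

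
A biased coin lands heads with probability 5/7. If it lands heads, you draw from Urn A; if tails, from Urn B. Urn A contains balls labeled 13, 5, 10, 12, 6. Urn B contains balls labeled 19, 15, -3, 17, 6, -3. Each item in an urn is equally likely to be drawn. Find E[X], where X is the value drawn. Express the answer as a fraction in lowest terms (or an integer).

9

E[X | Urn A] = (13 + 5 + 10 + 12 + 6)/5 = 46/5
E[X | Urn B] = (19 + 15 − 3 + 17 + 6 − 3)/6 = 17/2
E[X] = (5/7)·46/5 + (2/7)·17/2 = 9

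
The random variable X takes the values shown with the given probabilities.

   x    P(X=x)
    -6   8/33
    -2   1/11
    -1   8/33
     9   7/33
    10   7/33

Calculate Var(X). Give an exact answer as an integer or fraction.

46934/1089

E[X] = (8/33)·(-6) + (1/11)·(-2) + (8/33)·(-1) + (7/33)·9 + (7/33)·10 = 71/33
E[X²] = (8/33)·36 + (1/11)·4 + (8/33)·1 + (7/33)·81 + (7/33)·100 = 525/11
Var(X) = 525/11 − (71/33)² = 46934/1089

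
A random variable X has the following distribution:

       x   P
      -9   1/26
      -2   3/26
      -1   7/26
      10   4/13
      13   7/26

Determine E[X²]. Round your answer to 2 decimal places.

80.12

E[X²] = (1/26)·81 + (3/26)·4 + (7/26)·1 + (4/13)·100 + (7/26)·169
     = 2083/26 ≈ 80.12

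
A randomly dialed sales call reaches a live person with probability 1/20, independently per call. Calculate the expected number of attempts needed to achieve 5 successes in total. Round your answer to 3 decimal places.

By linearity (sum of 5 independent geometric waits), E[trials] = 5/p = 5/(1/20) = 100.
≈ 100.000

100.000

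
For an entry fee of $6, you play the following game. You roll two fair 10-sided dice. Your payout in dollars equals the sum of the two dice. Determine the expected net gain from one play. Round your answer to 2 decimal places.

Distribution of the sum of the two dice: 2 w.p. 1/100, 3 w.p. 1/50, 4 w.p. 3/100, 5 w.p. 1/25, 6 w.p. 1/20, 7 w.p. 3/50, …
E[payout] = (1/100)·2 + (1/50)·3 + (3/100)·4 + (1/25)·5 + (1/20)·6 + (3/50)·7 + (7/100)·8 + (2/25)·9 + (9/100)·10 + (1/10)·11 + (9/100)·12 + (2/25)·13 + (7/100)·14 + (3/50)·15 + (1/20)·16 + (1/25)·17 + (3/100)·18 + (1/50)·19 + (1/100)·20 = 11
Expected profit = 11 − 6 = 5 ≈ $5.00

$5.00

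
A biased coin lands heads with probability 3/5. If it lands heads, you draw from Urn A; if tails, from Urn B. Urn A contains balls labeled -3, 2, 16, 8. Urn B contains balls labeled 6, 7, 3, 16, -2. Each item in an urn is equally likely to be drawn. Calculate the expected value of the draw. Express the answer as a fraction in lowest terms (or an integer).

E[X | Urn A] = (-3 + 2 + 16 + 8)/4 = 23/4
E[X | Urn B] = (6 + 7 + 3 + 16 − 2)/5 = 6
E[X] = (3/5)·23/4 + (2/5)·6 = 117/20

117/20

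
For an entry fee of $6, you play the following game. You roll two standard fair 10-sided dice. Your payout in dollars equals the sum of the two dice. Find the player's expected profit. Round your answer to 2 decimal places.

Distribution of the sum of the two dice: 2 w.p. 1/100, 3 w.p. 1/50, 4 w.p. 3/100, 5 w.p. 1/25, 6 w.p. 1/20, 7 w.p. 3/50, …
E[payout] = (1/100)·2 + (1/50)·3 + (3/100)·4 + (1/25)·5 + (1/20)·6 + (3/50)·7 + (7/100)·8 + (2/25)·9 + (9/100)·10 + (1/10)·11 + (9/100)·12 + (2/25)·13 + (7/100)·14 + (3/50)·15 + (1/20)·16 + (1/25)·17 + (3/100)·18 + (1/50)·19 + (1/100)·20 = 11
Expected profit = 11 − 6 = 5 ≈ $5.00

$5.00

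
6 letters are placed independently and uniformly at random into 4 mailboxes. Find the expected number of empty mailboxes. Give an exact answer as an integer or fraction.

729/1024

Let Xⱼ=1 if mailbox j is empty. P(Xⱼ=1) = ((4-1)/4)^6 = 729/4096.
By linearity, E[#empty] = 4·729/4096 = 729/1024.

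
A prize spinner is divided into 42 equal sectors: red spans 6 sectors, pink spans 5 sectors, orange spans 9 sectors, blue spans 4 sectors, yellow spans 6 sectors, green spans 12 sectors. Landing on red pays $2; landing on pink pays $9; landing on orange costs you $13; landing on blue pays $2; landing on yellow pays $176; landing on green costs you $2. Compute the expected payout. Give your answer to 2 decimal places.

$23.33

E[payout] = (6/42)·2 + (5/42)·9 + (9/42)·(-13) + (4/42)·2 + (6/42)·176 + (12/42)·(-2) = 70/3
≈ $23.33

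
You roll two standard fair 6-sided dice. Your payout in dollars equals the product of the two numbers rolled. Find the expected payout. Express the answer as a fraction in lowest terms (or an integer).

49/4 dollars

Distribution of the product of the two numbers rolled: 1 w.p. 1/36, 2 w.p. 1/18, 3 w.p. 1/18, 4 w.p. 1/12, 5 w.p. 1/18, 6 w.p. 1/9, …
E[payout] = (1/36)·1 + (1/18)·2 + (1/18)·3 + (1/12)·4 + (1/18)·5 + (1/9)·6 + (1/18)·8 + (1/36)·9 + (1/18)·10 + (1/9)·12 + (1/18)·15 + (1/36)·16 + (1/18)·18 + (1/18)·20 + (1/18)·24 + (1/36)·25 + (1/18)·30 + (1/36)·36 = 49/4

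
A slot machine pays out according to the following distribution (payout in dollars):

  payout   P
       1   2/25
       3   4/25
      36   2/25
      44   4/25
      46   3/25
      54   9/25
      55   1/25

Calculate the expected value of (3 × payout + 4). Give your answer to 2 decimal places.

116.92

E[3x+4] = (2/25)·7 + (4/25)·13 + (2/25)·112 + (4/25)·136 + (3/25)·142 + (9/25)·166 + (1/25)·169
     = 2923/25 ≈ 116.92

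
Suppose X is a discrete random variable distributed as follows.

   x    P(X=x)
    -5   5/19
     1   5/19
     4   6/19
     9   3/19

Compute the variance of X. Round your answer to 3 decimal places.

22.022

E[X] = (5/19)·(-5) + (5/19)·1 + (6/19)·4 + (3/19)·9 = 31/19
E[X²] = (5/19)·25 + (5/19)·1 + (6/19)·16 + (3/19)·81 = 469/19
Var(X) = 469/19 − (31/19)² = 7950/361 ≈ 22.022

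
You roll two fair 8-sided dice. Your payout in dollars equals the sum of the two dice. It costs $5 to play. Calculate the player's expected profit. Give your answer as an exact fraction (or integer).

Distribution of the sum of the two dice: 2 w.p. 1/64, 3 w.p. 1/32, 4 w.p. 3/64, 5 w.p. 1/16, 6 w.p. 5/64, 7 w.p. 3/32, …
E[payout] = (1/64)·2 + (1/32)·3 + (3/64)·4 + (1/16)·5 + (5/64)·6 + (3/32)·7 + (7/64)·8 + (1/8)·9 + (7/64)·10 + (3/32)·11 + (5/64)·12 + (1/16)·13 + (3/64)·14 + (1/32)·15 + (1/64)·16 = 9
Expected profit = 9 − 5 = 4

$4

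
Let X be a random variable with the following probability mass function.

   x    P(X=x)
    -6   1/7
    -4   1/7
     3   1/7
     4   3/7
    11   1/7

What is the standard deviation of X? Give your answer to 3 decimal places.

5.257

E[X] = 16/7, E[X²] = 230/7
Var(X) = E[X²] − (E[X])² = 230/7 − 256/49 = 1354/49
SD(X) = √(1354/49) ≈ 5.257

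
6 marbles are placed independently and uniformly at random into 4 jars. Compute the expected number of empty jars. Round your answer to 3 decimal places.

Let Xⱼ=1 if jar j is empty. P(Xⱼ=1) = ((4-1)/4)^6 = 729/4096.
By linearity, E[#empty] = 4·729/4096 = 729/1024.
≈ 0.712

0.712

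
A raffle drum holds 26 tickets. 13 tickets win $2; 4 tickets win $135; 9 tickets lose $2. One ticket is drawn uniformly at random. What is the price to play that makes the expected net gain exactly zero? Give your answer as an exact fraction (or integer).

274/13 dollars

E[payout] = (13/26)·2 + (4/26)·135 + (9/26)·(-2) = 274/13
Fair fee = E[payout] = 274/13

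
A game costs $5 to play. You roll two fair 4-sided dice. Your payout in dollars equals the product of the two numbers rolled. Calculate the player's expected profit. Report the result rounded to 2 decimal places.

Distribution of the product of the two numbers rolled: 1 w.p. 1/16, 2 w.p. 1/8, 3 w.p. 1/8, 4 w.p. 3/16, 6 w.p. 1/8, 8 w.p. 1/8, …
E[payout] = (1/16)·1 + (1/8)·2 + (1/8)·3 + (3/16)·4 + (1/8)·6 + (1/8)·8 + (1/16)·9 + (1/8)·12 + (1/16)·16 = 25/4
Expected profit = 25/4 − 5 = 5/4 ≈ $1.25

$1.25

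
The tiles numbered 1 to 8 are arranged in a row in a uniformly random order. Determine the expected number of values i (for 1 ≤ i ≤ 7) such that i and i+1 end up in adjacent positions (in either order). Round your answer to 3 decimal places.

1.750

For each i ∈ {1,…,7}, let Xᵢ = 1 if i and i+1 are adjacent. P(Xᵢ=1) = 2·(8−1)!/8! = 2/8.
By linearity, E[ΣXᵢ] = (7)·(2/8) = 7/4.
≈ 1.750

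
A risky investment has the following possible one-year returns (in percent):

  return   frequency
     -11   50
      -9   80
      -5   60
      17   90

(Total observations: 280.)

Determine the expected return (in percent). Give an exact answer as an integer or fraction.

-1/7

Total = 280, so P(return=-11) = 50/280, etc.
E[X] = (5/28)·(-11) + (2/7)·(-9) + (3/14)·(-5) + (9/28)·17
     = -1/7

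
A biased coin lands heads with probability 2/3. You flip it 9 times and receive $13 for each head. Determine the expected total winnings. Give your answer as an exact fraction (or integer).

E[#heads] = 9·2/3 = 6 (linearity over flips).
E[winnings] = 13·6 = 78.

$78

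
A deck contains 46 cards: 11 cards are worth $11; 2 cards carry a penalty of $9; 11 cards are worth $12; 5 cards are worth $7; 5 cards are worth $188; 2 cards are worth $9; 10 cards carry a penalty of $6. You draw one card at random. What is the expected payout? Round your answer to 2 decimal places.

E[payout] = (11/46)·11 + (2/46)·(-9) + (11/46)·12 + (5/46)·7 + (5/46)·188 + (2/46)·9 + (10/46)·(-6) = 584/23
≈ $25.39

$25.39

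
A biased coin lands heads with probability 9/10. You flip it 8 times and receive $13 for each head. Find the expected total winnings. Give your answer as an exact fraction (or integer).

468/5 dollars

E[#heads] = 8·9/10 = 36/5 (linearity over flips).
E[winnings] = 13·36/5 = 468/5.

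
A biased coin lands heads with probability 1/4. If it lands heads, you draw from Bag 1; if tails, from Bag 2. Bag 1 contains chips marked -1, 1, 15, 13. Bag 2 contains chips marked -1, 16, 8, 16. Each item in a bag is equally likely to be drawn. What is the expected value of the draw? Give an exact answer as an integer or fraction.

E[X | Bag 1] = (-1 + 1 + 15 + 13)/4 = 7
E[X | Bag 2] = (-1 + 16 + 8 + 16)/4 = 39/4
E[X] = (1/4)·7 + (3/4)·39/4 = 145/16

145/16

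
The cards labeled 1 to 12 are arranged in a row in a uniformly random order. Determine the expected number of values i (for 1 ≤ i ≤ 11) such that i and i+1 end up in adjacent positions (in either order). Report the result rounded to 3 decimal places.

1.833

For each i ∈ {1,…,11}, let Xᵢ = 1 if i and i+1 are adjacent. P(Xᵢ=1) = 2·(12−1)!/12! = 2/12.
By linearity, E[ΣXᵢ] = (11)·(2/12) = 11/6.
≈ 1.833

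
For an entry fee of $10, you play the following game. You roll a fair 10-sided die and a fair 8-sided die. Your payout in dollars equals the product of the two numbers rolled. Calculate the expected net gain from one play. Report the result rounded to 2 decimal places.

$14.75

Distribution of the product of the two numbers rolled: 1 w.p. 1/80, 2 w.p. 1/40, 3 w.p. 1/40, 4 w.p. 3/80, 5 w.p. 1/40, 6 w.p. 1/20, …
E[payout] = (1/80)·1 + (1/40)·2 + (1/40)·3 + (3/80)·4 + (1/40)·5 + (1/20)·6 + (1/40)·7 + (1/20)·8 + (1/40)·9 + (3/80)·10 + (1/20)·12 + (1/40)·14 + (1/40)·15 + (3/80)·16 + (3/80)·18 + (3/80)·20 + (1/40)·21 + (1/20)·24 + (1/80)·25 + (1/80)·27 + (1/40)·28 + (3/80)·30 + (1/40)·32 + (1/40)·35 + (1/40)·36 + (3/80)·40 + (1/40)·42 + (1/80)·45 + (1/40)·48 + (1/80)·49 + (1/80)·50 + (1/80)·54 + (1/40)·56 + (1/80)·60 + (1/80)·63 + (1/80)·64 + (1/80)·70 + (1/80)·72 + (1/80)·80 = 99/4
Expected profit = 99/4 − 10 = 59/4 ≈ $14.75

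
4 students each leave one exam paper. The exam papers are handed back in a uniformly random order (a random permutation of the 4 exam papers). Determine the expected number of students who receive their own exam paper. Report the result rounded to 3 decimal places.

1.000

Let Xᵢ = 1 if person i gets their own exam paper. For each i, P(Xᵢ=1) = 1/4.
By linearity of expectation, E[X₁+…+X_4] = 4·(1/4) = 1.
≈ 1.000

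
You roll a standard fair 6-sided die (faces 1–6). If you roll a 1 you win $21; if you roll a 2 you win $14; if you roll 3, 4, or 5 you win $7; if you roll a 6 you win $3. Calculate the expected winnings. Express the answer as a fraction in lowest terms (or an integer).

E[payout] = (1/6)·3 + (1/2)·7 + (1/6)·14 + (1/6)·21 = 59/6

59/6 dollars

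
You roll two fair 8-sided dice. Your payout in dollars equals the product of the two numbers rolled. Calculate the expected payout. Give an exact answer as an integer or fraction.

Distribution of the product of the two numbers rolled: 1 w.p. 1/64, 2 w.p. 1/32, 3 w.p. 1/32, 4 w.p. 3/64, 5 w.p. 1/32, 6 w.p. 1/16, …
E[payout] = (1/64)·1 + (1/32)·2 + (1/32)·3 + (3/64)·4 + (1/32)·5 + (1/16)·6 + (1/32)·7 + (1/16)·8 + (1/64)·9 + (1/32)·10 + (1/16)·12 + (1/32)·14 + (1/32)·15 + (3/64)·16 + (1/32)·18 + (1/32)·20 + (1/32)·21 + (1/16)·24 + (1/64)·25 + (1/32)·28 + (1/32)·30 + (1/32)·32 + (1/32)·35 + (1/64)·36 + (1/32)·40 + (1/32)·42 + (1/32)·48 + (1/64)·49 + (1/32)·56 + (1/64)·64 = 81/4

81/4 dollars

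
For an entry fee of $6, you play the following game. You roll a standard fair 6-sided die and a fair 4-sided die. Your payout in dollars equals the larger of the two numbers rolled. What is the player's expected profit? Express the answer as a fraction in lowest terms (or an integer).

Distribution of the larger of the two numbers rolled: 1 w.p. 1/24, 2 w.p. 1/8, 3 w.p. 5/24, 4 w.p. 7/24, 5 w.p. 1/6, 6 w.p. 1/6
E[payout] = (1/24)·1 + (1/8)·2 + (5/24)·3 + (7/24)·4 + (1/6)·5 + (1/6)·6 = 47/12
Expected profit = 47/12 − 6 = -25/12

-25/12 dollars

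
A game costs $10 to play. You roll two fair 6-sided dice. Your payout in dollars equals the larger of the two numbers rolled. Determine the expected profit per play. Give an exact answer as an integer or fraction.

-199/36 dollars

Distribution of the larger of the two numbers rolled: 1 w.p. 1/36, 2 w.p. 1/12, 3 w.p. 5/36, 4 w.p. 7/36, 5 w.p. 1/4, 6 w.p. 11/36
E[payout] = (1/36)·1 + (1/12)·2 + (5/36)·3 + (7/36)·4 + (1/4)·5 + (11/36)·6 = 161/36
Expected profit = 161/36 − 10 = -199/36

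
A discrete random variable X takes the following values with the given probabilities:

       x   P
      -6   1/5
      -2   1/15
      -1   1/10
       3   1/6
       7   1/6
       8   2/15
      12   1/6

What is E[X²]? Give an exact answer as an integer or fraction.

1493/30

E[X²] = (1/5)·36 + (1/15)·4 + (1/10)·1 + (1/6)·9 + (1/6)·49 + (2/15)·64 + (1/6)·144
     = 1493/30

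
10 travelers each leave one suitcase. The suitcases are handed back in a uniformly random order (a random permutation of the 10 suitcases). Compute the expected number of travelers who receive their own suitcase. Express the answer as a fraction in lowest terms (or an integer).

1

Let Xᵢ = 1 if person i gets their own suitcase. For each i, P(Xᵢ=1) = 1/10.
By linearity of expectation, E[X₁+…+X_10] = 10·(1/10) = 1.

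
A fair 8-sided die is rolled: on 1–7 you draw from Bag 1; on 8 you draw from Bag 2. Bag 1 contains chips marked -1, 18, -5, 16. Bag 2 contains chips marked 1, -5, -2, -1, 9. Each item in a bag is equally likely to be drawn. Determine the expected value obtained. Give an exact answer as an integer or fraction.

247/40

E[X | Bag 1] = (-1 + 18 − 5 + 16)/4 = 7
E[X | Bag 2] = (1 − 5 − 2 − 1 + 9)/5 = 2/5
E[X] = (7/8)·7 + (1/8)·2/5 = 247/40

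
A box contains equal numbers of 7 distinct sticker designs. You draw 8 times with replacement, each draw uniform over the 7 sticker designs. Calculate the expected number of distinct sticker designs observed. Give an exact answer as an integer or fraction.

Let Xⱼ=1 if type j appears at least once. P(Xⱼ=1) = 1 − ((7−1)/7)^8 = 4085185/5764801.
E[#distinct] = 7·4085185/5764801 = 4085185/823543.

4085185/823543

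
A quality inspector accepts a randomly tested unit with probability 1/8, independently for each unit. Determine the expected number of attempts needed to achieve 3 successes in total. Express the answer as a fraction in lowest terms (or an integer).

By linearity (sum of 3 independent geometric waits), E[trials] = 3/p = 3/(1/8) = 24.

24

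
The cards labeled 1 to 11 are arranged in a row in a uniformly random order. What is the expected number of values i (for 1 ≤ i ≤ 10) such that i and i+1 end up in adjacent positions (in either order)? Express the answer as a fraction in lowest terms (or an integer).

20/11

For each i ∈ {1,…,10}, let Xᵢ = 1 if i and i+1 are adjacent. P(Xᵢ=1) = 2·(11−1)!/11! = 2/11.
By linearity, E[ΣXᵢ] = (10)·(2/11) = 20/11.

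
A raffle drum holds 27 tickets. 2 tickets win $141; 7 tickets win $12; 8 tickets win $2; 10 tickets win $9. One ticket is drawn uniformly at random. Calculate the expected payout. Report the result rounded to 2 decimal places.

E[payout] = (2/27)·141 + (7/27)·12 + (8/27)·2 + (10/27)·9 = 472/27
≈ $17.48

$17.48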